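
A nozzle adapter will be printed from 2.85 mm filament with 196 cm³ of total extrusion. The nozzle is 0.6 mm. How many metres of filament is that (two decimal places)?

30.72 m

Cross-section of 2.85 mm filament: π·(2.85/2)² = 6.3794 mm².
Length = 196 cm³ / 6.3794 mm² = 196000 / 6.3794 = 30723.89 mm = 30.72 m.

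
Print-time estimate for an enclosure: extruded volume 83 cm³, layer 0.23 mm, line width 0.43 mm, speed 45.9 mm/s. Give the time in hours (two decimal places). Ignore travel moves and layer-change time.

Extrusion cross-section: 0.23 × 0.43 → 0.0989 mm².
Path length: 83000 mm³ / 0.0989 mm² → 839231.5 mm.
Time extruding = 839231.5 / 45.9 = 18283.9 s.
That's 18283.9 s → 5.08 hours.

5.08 hours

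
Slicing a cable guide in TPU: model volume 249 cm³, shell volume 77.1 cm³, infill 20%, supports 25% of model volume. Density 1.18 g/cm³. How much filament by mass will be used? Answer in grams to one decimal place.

205.0 g

Interior volume = 249 − 77.1 = 171.9 cm³.
Infill volume = 0.20 × 171.9 = 34.38 cm³.
Support = 0.25 × 249, so 62.25 cm³.
Deposited volume = 77.1 + 34.38 + 62.25 = 173.73 cm³.
Mass: 173.73 × 1.18 → 205.0014 g.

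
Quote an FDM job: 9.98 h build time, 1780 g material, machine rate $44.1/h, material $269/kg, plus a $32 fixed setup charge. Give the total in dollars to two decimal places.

$950.94

Machine cost: 44.1 × 9.98 → $440.118.
Feedstock cost = 269 × 1780/1000, so $478.82.
Adding setup: 440.118 + 478.82 + 32 → 950.938 ≈ $950.94.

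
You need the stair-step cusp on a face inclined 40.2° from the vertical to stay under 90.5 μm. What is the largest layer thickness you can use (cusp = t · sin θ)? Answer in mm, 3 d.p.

sin(40.2°) = 0.6455; t_max = 0.0905/0.6455 = 0.140 mm.

0.140 mm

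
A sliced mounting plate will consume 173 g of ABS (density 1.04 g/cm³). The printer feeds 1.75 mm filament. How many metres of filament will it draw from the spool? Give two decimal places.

69.16 m

Extruded volume: 173/1.04 = 166.3462 cm³ (166346.2 mm³).
A = π r² = π × 0.875² = 2.4053 mm².
L = V/A = 166346.2/2.4053 = 69158.19 mm → 69.16 m.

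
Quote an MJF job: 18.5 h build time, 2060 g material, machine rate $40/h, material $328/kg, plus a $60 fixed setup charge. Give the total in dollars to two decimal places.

$1475.68

Machine cost = 40 × 18.5, so $740.00.
Feedstock cost: 328 × 2060/1000 → $675.68.
Adding setup: 740.00 + 675.68 + 60 → $1475.68.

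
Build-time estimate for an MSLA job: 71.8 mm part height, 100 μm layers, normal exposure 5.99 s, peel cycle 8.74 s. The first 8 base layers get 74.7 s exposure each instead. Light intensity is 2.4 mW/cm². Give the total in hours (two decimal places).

Number of layers: 71.8 / 0.1 → 718 (rounded up).
Base layers = 8 × (74.7 + 8.74), so 667.52 s.
Regular layers = 710 × (5.99 + 8.74) = 10458.3 s.
Sum: 667.52 + 10458.3 = 11125.82 s → 3.09 hours.

3.09 hours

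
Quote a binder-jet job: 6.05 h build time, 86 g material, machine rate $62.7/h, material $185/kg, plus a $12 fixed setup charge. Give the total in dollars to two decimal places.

$407.25

Time charge = 62.7 × 6.05, so $379.335.
Material charge: 185 × 86/1000 → $15.91.
Total = 379.335 + 15.91 + 12 = 407.245 ≈ $407.25.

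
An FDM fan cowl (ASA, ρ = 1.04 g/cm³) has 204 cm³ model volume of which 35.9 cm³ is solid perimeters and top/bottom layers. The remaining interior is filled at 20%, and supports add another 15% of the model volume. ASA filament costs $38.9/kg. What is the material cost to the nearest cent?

$4.05

Infill region = 204 − 35.9 = 168.1 cm³.
Infill volume: 0.20 × 168.1 → 33.62 cm³.
Support = 0.15 × 204 = 30.6 cm³.
Total printed volume = 35.9 + 33.62 + 30.6 = 100.12 cm³.
Mass: 100.12 × 1.04 → 104.1248 g.
Cost = 104.1248 g / 1000 × $38.9/kg = $4.05.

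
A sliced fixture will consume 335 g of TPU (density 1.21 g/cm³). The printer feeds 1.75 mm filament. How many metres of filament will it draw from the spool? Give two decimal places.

Volume = 335 g / 1.21 g·cm⁻³ = 276.8595 cm³ = 276859.5 mm³.
Filament cross-section = π × (1.75/2)² = 2.4053 mm².
Length = 276859.5 / 2.4053 = 115103.94 mm = 115.10 m.

115.10 m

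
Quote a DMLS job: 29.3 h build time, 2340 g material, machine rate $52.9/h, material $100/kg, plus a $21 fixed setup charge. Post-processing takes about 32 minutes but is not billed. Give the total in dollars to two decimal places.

Machine cost: 52.9 × 29.3 → $1549.97.
Material cost: 100 × 2340/1000 → $234.00.
Total = 1549.97 + 234.00 + 21 = $1804.97.

$1804.97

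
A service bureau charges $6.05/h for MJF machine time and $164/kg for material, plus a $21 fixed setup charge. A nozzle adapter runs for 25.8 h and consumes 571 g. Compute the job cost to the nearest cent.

Time charge = 6.05 × 25.8, so $156.09.
Feedstock cost: 164 × 571/1000 → $93.644.
Total = 156.09 + 93.644 + 21 = 270.734 ≈ $270.73.

$270.73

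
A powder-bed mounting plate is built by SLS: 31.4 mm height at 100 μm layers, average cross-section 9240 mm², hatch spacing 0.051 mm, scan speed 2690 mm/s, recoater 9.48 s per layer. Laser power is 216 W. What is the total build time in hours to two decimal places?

6.70 hours

Layer count = ceil(31.4 / 0.1) = 314.
Hatch length per layer: 9240 / 0.051 → 181176.5 mm.
Scan time per layer = 181176.5 / 2690 = 67.3519 s.
Time per layer = 67.3519 + 9.48 = 76.8319 s.
Total: 314 × 76.8319 s = 24125.2166 s → 6.70 hours.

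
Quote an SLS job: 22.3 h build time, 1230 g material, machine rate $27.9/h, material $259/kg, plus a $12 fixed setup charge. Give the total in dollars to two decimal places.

Machine-time cost = 27.9 × 22.3, so $622.17.
Material charge: 259 × 1230/1000 → $318.57.
Adding setup: 622.17 + 318.57 + 12 → $952.74.

$952.74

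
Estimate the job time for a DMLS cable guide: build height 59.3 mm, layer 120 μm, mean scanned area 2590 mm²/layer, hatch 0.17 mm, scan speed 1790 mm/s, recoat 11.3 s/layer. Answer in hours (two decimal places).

2.72 hours

Layer count = ceil(59.3 / 0.12) = 495.
Scan path per layer = 2590 / 0.17, so 15235.3 mm.
Scan time per layer: 15235.3 / 1790 → 8.5113 s.
Per-layer time = 8.5113 + 11.3, so 19.8113 s.
Build time = 495 × 19.8113 = 9806.5935 s = 2.72 hours.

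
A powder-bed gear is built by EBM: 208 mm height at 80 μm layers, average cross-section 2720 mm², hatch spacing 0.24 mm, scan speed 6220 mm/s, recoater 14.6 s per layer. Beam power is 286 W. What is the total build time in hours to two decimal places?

Layer count = ceil(208 / 0.08) = 2600.
Per-layer scan distance = 2720 / 0.24, so 11333.3 mm.
Scan time per layer = 11333.3 / 6220 = 1.8221 s.
Per-layer time = 1.8221 + 14.6 = 16.4221 s.
Build time = 2600 × 16.4221 = 42697.46 s = 11.86 hours.

11.86 hours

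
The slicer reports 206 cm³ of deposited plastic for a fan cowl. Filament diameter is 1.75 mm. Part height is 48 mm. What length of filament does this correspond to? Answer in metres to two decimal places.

85.64 m

Filament cross-section = π × (1.75/2)² = 2.4053 mm².
L = 206000 mm³ / 2.4053 mm² = 85644.2 mm, i.e. 85.64 m.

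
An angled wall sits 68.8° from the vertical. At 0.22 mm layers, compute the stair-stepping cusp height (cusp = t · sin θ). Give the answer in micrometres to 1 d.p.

sin(68.8°) = 0.9323, so cusp = 0.22 × 0.9323 = 0.205106 mm → 205.1 μm.

205.1 μm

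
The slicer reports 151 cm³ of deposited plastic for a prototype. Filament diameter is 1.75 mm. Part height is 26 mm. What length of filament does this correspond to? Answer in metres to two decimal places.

Cross-section of 1.75 mm filament: π·(1.75/2)² = 2.4053 mm².
Length = 151 cm³ / 2.4053 mm² = 151000 / 2.4053 = 62778.03 mm = 62.78 m.

62.78 m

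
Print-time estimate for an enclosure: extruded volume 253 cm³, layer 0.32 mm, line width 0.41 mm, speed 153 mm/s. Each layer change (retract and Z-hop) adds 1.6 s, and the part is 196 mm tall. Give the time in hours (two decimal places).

3.77 hours

Line area = 0.32 × 0.41 = 0.1312 mm².
Path length: 253000 mm³ / 0.1312 mm² → 1928353.7 mm.
Time extruding = 1928353.7 / 153 = 12603.6 s.
Number of layers: 196 / 0.32 → 613 (rounded up).
Z-hop total = 613 × 1.6 = 980.8 s.
Total = 12603.6 + 980.8 = 13584.4 s = 3.77 hours.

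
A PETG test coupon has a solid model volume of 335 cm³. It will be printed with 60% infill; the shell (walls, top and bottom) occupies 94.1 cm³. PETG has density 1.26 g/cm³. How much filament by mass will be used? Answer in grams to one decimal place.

Infill region = 335 − 94.1 = 240.9 cm³.
Infill deposited: 0.60 × 240.9 → 144.54 cm³.
Deposited volume: 94.1 + 144.54 → 238.64 cm³.
Mass = 238.64 × 1.26 = 300.6864 g.

300.7 g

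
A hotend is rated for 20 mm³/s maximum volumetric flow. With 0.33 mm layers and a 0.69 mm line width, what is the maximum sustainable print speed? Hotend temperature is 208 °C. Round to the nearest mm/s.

A = 0.33 × 0.69, so 0.2277 mm².
Max speed = 20 / 0.2277 = 87.83 ≈ 88 mm/s.

88 mm/s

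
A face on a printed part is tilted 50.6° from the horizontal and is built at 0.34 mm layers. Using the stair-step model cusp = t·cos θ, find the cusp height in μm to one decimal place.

215.8 μm

h_c = t·cos θ = 0.34 × 0.6347 = 0.215798 mm (215.8 μm).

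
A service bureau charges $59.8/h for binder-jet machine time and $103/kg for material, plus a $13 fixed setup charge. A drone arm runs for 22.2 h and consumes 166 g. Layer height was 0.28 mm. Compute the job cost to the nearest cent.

Machine cost: 59.8 × 22.2 → $1327.56.
Feedstock cost = 103 × 166/1000, so $17.098.
Total = 1327.56 + 17.098 + 13 = 1357.658 ≈ $1357.66.

$1357.66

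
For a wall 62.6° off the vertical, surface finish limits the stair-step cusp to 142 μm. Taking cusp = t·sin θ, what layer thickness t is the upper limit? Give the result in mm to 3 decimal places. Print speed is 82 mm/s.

0.160 mm

sin(62.6°) = 0.8878; t_max = 0.142/0.8878 = 0.160 mm.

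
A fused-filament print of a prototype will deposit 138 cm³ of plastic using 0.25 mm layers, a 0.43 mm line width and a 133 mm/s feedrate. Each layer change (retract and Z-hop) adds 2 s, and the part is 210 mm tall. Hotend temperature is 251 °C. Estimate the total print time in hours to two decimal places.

Extrusion cross-section: 0.25 × 0.43 → 0.1075 mm².
Total extruded path = 138000/0.1075 = 1283720.9 mm.
Print-move time = 1283720.9 / 133, so 9652 s.
Number of layers: 210 / 0.25 → 840 (rounded up).
Layer-change overhead = 840 × 2 = 1680 s.
Total = 9652 + 1680 = 11332 s = 3.15 hours.

3.15 hours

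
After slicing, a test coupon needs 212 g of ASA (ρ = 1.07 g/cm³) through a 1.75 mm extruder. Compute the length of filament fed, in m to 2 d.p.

82.37 m

Extruded volume: 212/1.07 = 198.1308 cm³ (198130.8 mm³).
A = π r² = π × 0.875² = 2.4053 mm².
Length = 198130.8 / 2.4053 = 82372.59 mm = 82.37 m.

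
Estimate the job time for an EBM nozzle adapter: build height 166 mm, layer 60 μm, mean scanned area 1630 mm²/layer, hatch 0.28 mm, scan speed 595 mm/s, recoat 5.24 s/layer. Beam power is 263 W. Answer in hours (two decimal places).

Number of layers: 166 / 0.06 → 2767 (rounded up).
Per-layer scan distance = 1630 / 0.28 = 5821.4 mm.
Per-layer scan time: 5821.4 / 595 → 9.7839 s.
Time per layer = 9.7839 + 5.24 = 15.0239 s.
Build time = 2767 × 15.0239 = 41571.1313 s = 11.55 hours.

11.55 hours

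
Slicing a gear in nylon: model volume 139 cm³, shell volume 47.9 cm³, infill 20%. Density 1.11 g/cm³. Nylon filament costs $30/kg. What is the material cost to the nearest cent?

Interior volume = 139 − 47.9, so 91.1 cm³.
Infill deposited: 0.20 × 91.1 → 18.22 cm³.
Total extruded = 47.9 + 18.22 = 66.12 cm³.
Mass: 66.12 × 1.11 → 73.3932 g.
Cost = 73.3932 g / 1000 × $30/kg = $2.20.

$2.20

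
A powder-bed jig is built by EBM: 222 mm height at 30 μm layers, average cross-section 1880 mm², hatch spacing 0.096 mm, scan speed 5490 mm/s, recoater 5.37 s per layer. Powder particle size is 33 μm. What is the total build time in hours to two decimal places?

Layer count = ceil(222 / 0.03) = 7400.
Per-layer scan distance: 1880 / 0.096 → 19583.3 mm.
Per-layer scan time = 19583.3 / 5490 = 3.5671 s.
Layer cycle: 3.5671 + 5.37 → 8.9371 s.
7400 layers × 8.9371 s/layer = 66134.54 s, i.e. 18.37 hours.

18.37 hours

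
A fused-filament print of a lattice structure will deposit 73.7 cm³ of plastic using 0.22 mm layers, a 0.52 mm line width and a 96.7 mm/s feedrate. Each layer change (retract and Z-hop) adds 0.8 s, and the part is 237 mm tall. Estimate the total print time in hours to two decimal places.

Extrusion cross-section = 0.22 × 0.52, so 0.1144 mm².
Total extruded path = 73700/0.1144 = 644230.8 mm.
Time extruding: 644230.8 / 96.7 → 6662.2 s.
Layers = ⌈237/0.22⌉ = 1078.
Layer-change overhead = 1078 × 0.8 = 862.4 s.
Altogether 6662.2 + 862.4 = 7524.6 s, i.e. 2.09 hours.

2.09 hours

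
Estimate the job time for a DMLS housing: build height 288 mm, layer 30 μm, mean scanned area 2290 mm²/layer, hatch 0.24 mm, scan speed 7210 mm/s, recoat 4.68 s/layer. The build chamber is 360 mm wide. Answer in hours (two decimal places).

16.01 hours

Layer count = ceil(288 / 0.03) = 9600.
Hatch length per layer = 2290 / 0.24 = 9541.7 mm.
Per-layer scan time: 9541.7 / 7210 → 1.3234 s.
Layer cycle = 1.3234 + 4.68 = 6.0034 s.
9600 layers × 6.0034 s/layer = 57632.64 s, i.e. 16.01 hours.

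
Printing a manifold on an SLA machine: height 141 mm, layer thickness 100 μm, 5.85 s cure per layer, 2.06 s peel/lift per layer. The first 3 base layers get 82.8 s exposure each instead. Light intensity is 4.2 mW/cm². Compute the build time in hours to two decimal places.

3.16 hours

Layer count = ceil(141 / 0.1) = 1410.
Base layers = 3 × (82.8 + 2.06) = 254.58 s.
Remaining layers: 1407 × (5.85 + 2.06) → 11129.37 s.
Sum: 254.58 + 11129.37 = 11383.95 s → 3.16 hours.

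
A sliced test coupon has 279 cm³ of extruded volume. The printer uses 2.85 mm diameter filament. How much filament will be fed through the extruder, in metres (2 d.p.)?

Filament cross-section = π × (2.85/2)² = 6.3794 mm².
L = 279000 mm³ / 6.3794 mm² = 43734.52 mm, i.e. 43.73 m.

43.73 m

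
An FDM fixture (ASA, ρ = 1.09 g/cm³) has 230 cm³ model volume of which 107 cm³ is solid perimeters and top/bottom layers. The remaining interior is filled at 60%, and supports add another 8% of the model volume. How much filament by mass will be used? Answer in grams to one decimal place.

Infill region = 230 − 107 = 123 cm³.
Infill volume = 0.60 × 123, so 73.8 cm³.
Support = 0.08 × 230 = 18.4 cm³.
Total extruded: 107 + 73.8 + 18.4 → 199.2 cm³.
Mass = 199.2 × 1.09 = 217.128 g.

217.1 g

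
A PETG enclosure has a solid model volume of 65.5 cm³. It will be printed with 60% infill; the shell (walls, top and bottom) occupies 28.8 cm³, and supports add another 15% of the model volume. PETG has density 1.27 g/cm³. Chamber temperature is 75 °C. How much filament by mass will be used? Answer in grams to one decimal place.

77.0 g

Infill region = 65.5 − 28.8, so 36.7 cm³.
Infill volume = 0.60 × 36.7, so 22.02 cm³.
Support = 0.15 × 65.5, so 9.825 cm³.
Deposited volume = 28.8 + 22.02 + 9.825 = 60.645 cm³.
Mass = 60.645 × 1.27, so 77.01915 g.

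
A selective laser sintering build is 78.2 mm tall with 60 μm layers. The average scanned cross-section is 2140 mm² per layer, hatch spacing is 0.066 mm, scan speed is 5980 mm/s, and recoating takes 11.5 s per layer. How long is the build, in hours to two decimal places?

Layers = ⌈78.2/0.06⌉ = 1304.
Per-layer scan distance = 2140 / 0.066, so 32424.2 mm.
Per-layer scan time = 32424.2 / 5980 = 5.4221 s.
Time per layer = 5.4221 + 11.5 = 16.9221 s.
1304 layers × 16.9221 s/layer = 22066.4184 s, i.e. 6.13 hours.

6.13 hours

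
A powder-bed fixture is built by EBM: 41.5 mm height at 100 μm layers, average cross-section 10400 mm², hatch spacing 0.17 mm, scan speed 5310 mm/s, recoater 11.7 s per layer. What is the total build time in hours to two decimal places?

2.68 hours

Layer count = ceil(41.5 / 0.1) = 415.
Per-layer scan distance = 10400 / 0.17 = 61176.5 mm.
Per-layer scan time = 61176.5 / 5310, so 11.521 s.
Time per layer = 11.521 + 11.7, so 23.221 s.
Build time = 415 × 23.221 = 9636.715 s = 2.68 hours.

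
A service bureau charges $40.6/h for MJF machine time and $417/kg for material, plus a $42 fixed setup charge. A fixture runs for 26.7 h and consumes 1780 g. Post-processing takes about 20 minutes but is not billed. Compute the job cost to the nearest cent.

$1868.28

Machine-time cost = 40.6 × 26.7 = $1084.02.
Material charge = 417 × 1780/1000, so $742.26.
Total = 1084.02 + 742.26 + 42 = $1868.28.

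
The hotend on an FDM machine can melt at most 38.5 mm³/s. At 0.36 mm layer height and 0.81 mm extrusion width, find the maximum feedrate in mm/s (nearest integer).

132 mm/s

Bead cross-section = 0.36 × 0.81 = 0.2916 mm².
Max speed = 38.5 / 0.2916 = 132.03 ≈ 132 mm/s.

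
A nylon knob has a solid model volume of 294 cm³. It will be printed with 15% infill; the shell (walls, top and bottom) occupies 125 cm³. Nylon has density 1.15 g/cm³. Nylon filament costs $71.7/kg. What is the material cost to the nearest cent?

Interior volume = 294 − 125 = 169 cm³.
Deposited infill: 0.15 × 169 → 25.35 cm³.
Total extruded: 125 + 25.35 → 150.35 cm³.
Mass = 150.35 × 1.15 = 172.9025 g.
At $71.7/kg: 172.9025/1000 × 71.7 = $12.40.

$12.40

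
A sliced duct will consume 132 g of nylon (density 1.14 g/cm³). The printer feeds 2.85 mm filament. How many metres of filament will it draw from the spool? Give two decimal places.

Volume = 132 g / 1.14 g·cm⁻³ = 115.7895 cm³ = 115789.5 mm³.
Filament cross-section = π × (2.85/2)² = 6.3794 mm².
L = V/A = 115789.5/6.3794 = 18150.53 mm → 18.15 m.

18.15 m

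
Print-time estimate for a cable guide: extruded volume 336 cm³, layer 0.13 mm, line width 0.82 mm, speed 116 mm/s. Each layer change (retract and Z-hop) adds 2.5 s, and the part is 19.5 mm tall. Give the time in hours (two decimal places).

7.65 hours

Bead cross-section = 0.13 × 0.82, so 0.1066 mm².
Toolpath length = 336 cm³ / 0.1066 mm² = 336000 / 0.1066 = 3151970 mm.
Extrusion time = 3151970 / 116, so 27172.2 s.
Layer count = ceil(19.5 / 0.13) = 150.
Layer-change overhead = 150 × 2.5, so 375 s.
Altogether 27172.2 + 375 = 27547.2 s, i.e. 7.65 hours.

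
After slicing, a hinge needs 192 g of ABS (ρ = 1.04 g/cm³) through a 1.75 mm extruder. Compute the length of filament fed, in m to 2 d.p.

Volume = 192 g / 1.04 g·cm⁻³ = 184.6154 cm³ = 184615.4 mm³.
A = π r² = π × 0.875² = 2.4053 mm².
Length = 184615.4 / 2.4053 = 76753.59 mm = 76.75 m.

76.75 m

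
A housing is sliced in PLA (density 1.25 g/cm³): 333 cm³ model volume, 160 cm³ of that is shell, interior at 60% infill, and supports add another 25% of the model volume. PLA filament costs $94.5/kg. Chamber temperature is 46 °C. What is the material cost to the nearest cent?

Interior volume = 333 − 160, so 173 cm³.
Deposited infill = 0.60 × 173, so 103.8 cm³.
Support = 0.25 × 333, so 83.25 cm³.
Total extruded: 160 + 103.8 + 83.25 → 347.05 cm³.
Mass = 347.05 × 1.25, so 433.8125 g.
At $94.5/kg: 433.8125/1000 × 94.5 = $41.00.

$41.00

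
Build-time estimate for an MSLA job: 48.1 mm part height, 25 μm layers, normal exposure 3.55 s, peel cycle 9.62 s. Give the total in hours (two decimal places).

7.04 hours

Layers = ⌈48.1/0.025⌉ = 1924.
Each layer takes: 3.55 + 9.62 → 13.17 s.
Build time: 1924 × 13.17 s = 25339.08 s, i.e. 7.04 hours.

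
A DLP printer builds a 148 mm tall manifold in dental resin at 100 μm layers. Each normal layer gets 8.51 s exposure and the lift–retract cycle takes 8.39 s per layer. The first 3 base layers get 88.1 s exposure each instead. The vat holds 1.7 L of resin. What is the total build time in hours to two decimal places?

Layers = ⌈148/0.1⌉ = 1480.
Bottom layers = 3 × (88.1 + 8.39), so 289.47 s.
Remaining layers = 1477 × (8.51 + 8.39) = 24961.3 s.
Total = 289.47 + 24961.3 = 25250.77 s = 7.01 hours.

7.01 hours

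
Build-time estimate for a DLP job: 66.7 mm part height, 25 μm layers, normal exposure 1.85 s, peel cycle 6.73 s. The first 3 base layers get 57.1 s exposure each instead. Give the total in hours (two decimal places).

6.40 hours

Layer count = ceil(66.7 / 0.025) = 2668.
Bottom layers = 3 × (57.1 + 6.73) = 191.49 s.
Remaining layers = 2665 × (1.85 + 6.73), so 22865.7 s.
Sum: 191.49 + 22865.7 = 23057.19 s → 6.40 hours.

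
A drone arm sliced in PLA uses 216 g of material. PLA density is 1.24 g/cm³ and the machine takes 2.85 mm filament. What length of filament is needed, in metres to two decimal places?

27.31 m

Volume = 216 g / 1.24 g·cm⁻³ = 174.1935 cm³ = 174193.5 mm³.
Cross-section of 2.85 mm filament: π·(2.85/2)² = 6.3794 mm².
L = V/A = 174193.5/6.3794 = 27305.62 mm → 27.31 m.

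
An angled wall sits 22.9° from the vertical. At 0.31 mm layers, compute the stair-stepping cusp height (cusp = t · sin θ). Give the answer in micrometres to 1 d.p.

120.6 μm

sin(22.9°) = 0.3891, so cusp = 0.31 × 0.3891 = 0.120621 mm → 120.6 μm.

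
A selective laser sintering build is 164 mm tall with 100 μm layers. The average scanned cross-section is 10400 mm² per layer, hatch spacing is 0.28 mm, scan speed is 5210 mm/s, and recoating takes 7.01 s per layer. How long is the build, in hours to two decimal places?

Layer count = ceil(164 / 0.1) = 1640.
Scan path per layer = 10400 / 0.28, so 37142.9 mm.
Scan time per layer: 37142.9 / 5210 → 7.1292 s.
Per-layer time = 7.1292 + 7.01 = 14.1392 s.
1640 layers × 14.1392 s/layer = 23188.288 s, i.e. 6.44 hours.

6.44 hours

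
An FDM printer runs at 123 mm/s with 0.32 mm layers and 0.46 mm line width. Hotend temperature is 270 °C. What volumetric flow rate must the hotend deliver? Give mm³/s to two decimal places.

18.11

Extrusion cross-section = 0.32 × 0.46, so 0.1472 mm².
Volumetric flow = 123 × 0.1472 = 18.11 mm³/s.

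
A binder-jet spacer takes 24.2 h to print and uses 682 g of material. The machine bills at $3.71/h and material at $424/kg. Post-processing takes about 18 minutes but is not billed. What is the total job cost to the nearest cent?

Time charge = 3.71 × 24.2 = $89.782.
Feedstock cost: 424 × 682/1000 → $289.168.
Total = 89.782 + 289.168 = $378.95.

$378.95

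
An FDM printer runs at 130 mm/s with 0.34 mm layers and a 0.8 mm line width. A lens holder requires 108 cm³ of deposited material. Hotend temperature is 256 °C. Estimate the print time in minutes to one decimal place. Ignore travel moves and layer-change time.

50.9 minutes

Extrusion cross-section: 0.34 × 0.8 → 0.272 mm².
Total extruded path = 108000/0.272 = 397058.8 mm.
Extrusion time: 397058.8 / 130 → 3054.3 s.
That's 3054.3 s → 50.9 minutes.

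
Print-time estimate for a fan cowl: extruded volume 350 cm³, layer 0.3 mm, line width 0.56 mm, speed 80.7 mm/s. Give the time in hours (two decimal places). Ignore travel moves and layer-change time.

Bead cross-section = 0.3 × 0.56, so 0.168 mm².
Total extruded path = 350000/0.168 = 2083333.3 mm.
Extrusion time = 2083333.3 / 80.7, so 25815.8 s.
Converting: 25815.8 s = 7.17 hours.

7.17 hours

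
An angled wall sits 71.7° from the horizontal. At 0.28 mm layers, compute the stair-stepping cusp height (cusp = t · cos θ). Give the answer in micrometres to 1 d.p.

87.9 μm

cos(71.7°) = 0.3140, so cusp = 0.28 × 0.3140 = 0.08792 mm → 87.9 μm.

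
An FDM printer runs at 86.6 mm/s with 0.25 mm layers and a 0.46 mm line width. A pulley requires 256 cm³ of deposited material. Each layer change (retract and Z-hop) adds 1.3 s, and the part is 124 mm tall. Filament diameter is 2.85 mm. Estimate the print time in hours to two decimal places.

Extrusion cross-section = 0.25 × 0.46, so 0.115 mm².
Toolpath length = 256 cm³ / 0.115 mm² = 256000 / 0.115 = 2226087 mm.
Print-move time: 2226087 / 86.6 → 25705.4 s.
Number of layers: 124 / 0.25 → 496 (rounded up).
Non-print overhead = 496 × 1.3 = 644.8 s.
Altogether 25705.4 + 644.8 = 26350.2 s, i.e. 7.32 hours.

7.32 hours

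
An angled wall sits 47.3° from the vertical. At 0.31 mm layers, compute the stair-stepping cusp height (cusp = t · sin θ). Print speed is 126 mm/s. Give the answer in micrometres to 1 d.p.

Cusp = layer height × sin(47.3°) = 0.31 × 0.7349 = 0.227819 mm = 227.8 μm.

227.8 μm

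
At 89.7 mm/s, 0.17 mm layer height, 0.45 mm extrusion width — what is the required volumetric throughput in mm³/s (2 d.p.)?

Bead cross-section = 0.17 × 0.45, so 0.0765 mm².
Volumetric flow = 89.7 × 0.0765 = 6.86 mm³/s.

6.86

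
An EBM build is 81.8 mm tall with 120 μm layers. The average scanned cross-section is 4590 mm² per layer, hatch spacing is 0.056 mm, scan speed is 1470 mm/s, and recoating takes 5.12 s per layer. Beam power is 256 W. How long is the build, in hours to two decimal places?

Layers = ⌈81.8/0.12⌉ = 682.
Hatch length per layer = 4590 / 0.056, so 81964.3 mm.
Scan time per layer = 81964.3 / 1470 = 55.758 s.
Per-layer time: 55.758 + 5.12 → 60.878 s.
682 layers × 60.878 s/layer = 41518.796 s, i.e. 11.53 hours.

11.53 hours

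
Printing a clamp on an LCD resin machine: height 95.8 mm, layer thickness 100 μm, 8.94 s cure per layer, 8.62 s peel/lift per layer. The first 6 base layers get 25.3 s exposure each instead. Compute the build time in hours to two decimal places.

Number of layers: 95.8 / 0.1 → 958 (rounded up).
Bottom layers: 6 × (25.3 + 8.62) → 203.52 s.
Remaining layers = 952 × (8.94 + 8.62) = 16717.12 s.
Total = 203.52 + 16717.12 = 16920.64 s = 4.70 hours.

4.70 hours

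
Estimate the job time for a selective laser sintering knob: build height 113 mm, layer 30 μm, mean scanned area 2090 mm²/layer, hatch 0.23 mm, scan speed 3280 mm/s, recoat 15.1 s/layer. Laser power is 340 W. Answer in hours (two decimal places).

18.70 hours

Layers = ⌈113/0.03⌉ = 3767.
Hatch length per layer: 2090 / 0.23 → 9087 mm.
Laser time per layer = 9087 / 3280 = 2.7704 s.
Time per layer = 2.7704 + 15.1 = 17.8704 s.
Build time = 3767 × 17.8704 = 67317.7968 s = 18.70 hours.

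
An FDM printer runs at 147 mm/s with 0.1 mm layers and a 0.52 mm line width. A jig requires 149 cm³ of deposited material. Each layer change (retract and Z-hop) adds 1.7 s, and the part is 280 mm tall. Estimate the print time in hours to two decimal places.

Bead cross-section = 0.1 × 0.52 = 0.052 mm².
Total extruded path = 149000/0.052 = 2865384.6 mm.
Extrusion time: 2865384.6 / 147 → 19492.4 s.
Number of layers: 280 / 0.1 → 2800 (rounded up).
Non-print overhead = 2800 × 1.7 = 4760 s.
Altogether 19492.4 + 4760 = 24252.4 s, i.e. 6.74 hours.

6.74 hours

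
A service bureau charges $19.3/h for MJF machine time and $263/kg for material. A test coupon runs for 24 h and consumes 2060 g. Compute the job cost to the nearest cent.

Machine-time cost = 19.3 × 24, so $463.20.
Feedstock cost: 263 × 2060/1000 → $541.78.
Total = 463.20 + 541.78 = $1004.98.

$1004.98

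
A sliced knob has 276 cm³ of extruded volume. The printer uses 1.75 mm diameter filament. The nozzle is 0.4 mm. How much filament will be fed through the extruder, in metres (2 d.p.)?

Filament cross-section = π × (1.75/2)² = 2.4053 mm².
Length = 276 cm³ / 2.4053 mm² = 276000 / 2.4053 = 114746.6 mm = 114.75 m.

114.75 m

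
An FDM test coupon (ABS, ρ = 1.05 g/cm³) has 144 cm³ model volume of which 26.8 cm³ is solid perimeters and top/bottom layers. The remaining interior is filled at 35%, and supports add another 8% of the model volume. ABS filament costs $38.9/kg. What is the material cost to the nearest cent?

Infill region = 144 − 26.8 = 117.2 cm³.
Infill volume = 0.35 × 117.2 = 41.02 cm³.
Support = 0.08 × 144, so 11.52 cm³.
Deposited volume: 26.8 + 41.02 + 11.52 → 79.34 cm³.
Mass = 79.34 × 1.05 = 83.307 g.
Cost = 83.307 g / 1000 × $38.9/kg = $3.24.

$3.24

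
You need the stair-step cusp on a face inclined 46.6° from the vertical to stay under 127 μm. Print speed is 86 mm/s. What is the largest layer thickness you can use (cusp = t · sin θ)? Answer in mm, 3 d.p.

0.175 mm

Layer height = cusp / sin(46.6°) = 0.127 / 0.7266 = 0.175 mm.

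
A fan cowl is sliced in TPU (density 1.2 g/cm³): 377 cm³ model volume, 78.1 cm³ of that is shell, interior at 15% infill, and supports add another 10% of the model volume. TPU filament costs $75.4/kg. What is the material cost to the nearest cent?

Infill region = 377 − 78.1, so 298.9 cm³.
Infill volume = 0.15 × 298.9 = 44.835 cm³.
Support: 0.10 × 377 → 37.7 cm³.
Deposited volume = 78.1 + 44.835 + 37.7 = 160.635 cm³.
Mass = 160.635 × 1.2 = 192.762 g.
Cost = 192.762 g / 1000 × $75.4/kg = $14.53.

$14.53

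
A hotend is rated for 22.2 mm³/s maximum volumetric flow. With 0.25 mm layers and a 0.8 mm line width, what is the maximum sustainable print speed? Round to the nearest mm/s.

111 mm/s

Extrusion cross-section = 0.25 × 0.8 = 0.2 mm².
Max speed = 22.2 / 0.2 = 111.00 ≈ 111 mm/s.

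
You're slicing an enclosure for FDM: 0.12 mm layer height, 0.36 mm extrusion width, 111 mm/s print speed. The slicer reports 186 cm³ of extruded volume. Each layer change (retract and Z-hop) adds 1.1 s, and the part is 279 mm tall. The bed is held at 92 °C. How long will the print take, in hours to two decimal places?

Extrusion cross-section: 0.12 × 0.36 → 0.0432 mm².
Total extruded path = 186000/0.0432 = 4305555.6 mm.
Extrusion time = 4305555.6 / 111, so 38788.8 s.
Layer count = ceil(279 / 0.12) = 2325.
Z-hop total: 2325 × 1.1 → 2557.5 s.
Altogether 38788.8 + 2557.5 = 41346.3 s, i.e. 11.49 hours.

11.49 hours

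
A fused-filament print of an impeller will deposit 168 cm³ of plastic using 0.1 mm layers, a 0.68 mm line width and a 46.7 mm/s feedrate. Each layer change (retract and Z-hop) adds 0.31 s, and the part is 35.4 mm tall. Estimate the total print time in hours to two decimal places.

Bead cross-section = 0.1 × 0.68, so 0.068 mm².
Path length: 168000 mm³ / 0.068 mm² → 2470588.2 mm.
Extrusion time: 2470588.2 / 46.7 → 52903.4 s.
Number of layers: 35.4 / 0.1 → 354 (rounded up).
Layer-change overhead: 354 × 0.31 → 109.74 s.
Altogether 52903.4 + 109.74 = 53013.14 s, i.e. 14.73 hours.

14.73 hours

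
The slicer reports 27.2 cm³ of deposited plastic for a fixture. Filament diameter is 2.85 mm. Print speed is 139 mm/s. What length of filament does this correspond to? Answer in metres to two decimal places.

4.26 m

Filament cross-section = π × (2.85/2)² = 6.3794 mm².
L = 27200 mm³ / 6.3794 mm² = 4263.72 mm, i.e. 4.26 m.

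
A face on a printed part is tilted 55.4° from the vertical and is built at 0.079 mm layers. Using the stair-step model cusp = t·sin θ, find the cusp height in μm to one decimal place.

h_c = t·sin θ = 0.079 × 0.8231 = 0.065025 mm (65.0 μm).

65.0 μm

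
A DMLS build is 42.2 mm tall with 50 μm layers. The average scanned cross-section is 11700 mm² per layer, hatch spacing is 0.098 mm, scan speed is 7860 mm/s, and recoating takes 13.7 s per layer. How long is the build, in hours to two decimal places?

6.77 hours

Layers = ⌈42.2/0.05⌉ = 844.
Scan path per layer = 11700 / 0.098, so 119387.8 mm.
Laser time per layer = 119387.8 / 7860, so 15.1893 s.
Layer cycle = 15.1893 + 13.7 = 28.8893 s.
844 layers × 28.8893 s/layer = 24382.5692 s, i.e. 6.77 hours.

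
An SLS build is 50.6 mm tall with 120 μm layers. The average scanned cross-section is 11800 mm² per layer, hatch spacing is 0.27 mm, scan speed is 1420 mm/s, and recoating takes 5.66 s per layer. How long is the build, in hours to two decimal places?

4.27 hours

Number of layers: 50.6 / 0.12 → 422 (rounded up).
Per-layer scan distance: 11800 / 0.27 → 43703.7 mm.
Laser time per layer = 43703.7 / 1420 = 30.7773 s.
Per-layer time = 30.7773 + 5.66 = 36.4373 s.
422 layers × 36.4373 s/layer = 15376.5406 s, i.e. 4.27 hours.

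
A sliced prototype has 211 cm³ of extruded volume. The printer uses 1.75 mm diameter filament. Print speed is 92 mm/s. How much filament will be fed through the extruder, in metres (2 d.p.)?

87.72 m

A = π r² = π × 0.875² = 2.4053 mm².
Length = 211 cm³ / 2.4053 mm² = 211000 / 2.4053 = 87722.95 mm = 87.72 m.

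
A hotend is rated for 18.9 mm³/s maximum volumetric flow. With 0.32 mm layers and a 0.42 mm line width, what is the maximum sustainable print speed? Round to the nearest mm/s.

A = 0.32 × 0.42 = 0.1344 mm².
v_max = Q/A = 18.9/0.1344 = 140.63 mm/s → 141 mm/s.

141 mm/s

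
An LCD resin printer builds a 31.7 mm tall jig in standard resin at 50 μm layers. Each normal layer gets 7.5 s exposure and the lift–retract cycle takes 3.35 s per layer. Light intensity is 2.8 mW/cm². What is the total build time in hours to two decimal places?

1.91 hours

Layer count = ceil(31.7 / 0.05) = 634.
Per-layer time = 7.5 + 3.35, so 10.85 s.
Total = 634 × 10.85 = 6878.9 s = 1.91 hours.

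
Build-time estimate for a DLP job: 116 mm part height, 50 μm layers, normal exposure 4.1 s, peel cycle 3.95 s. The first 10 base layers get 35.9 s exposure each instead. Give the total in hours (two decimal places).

5.28 hours

Layer count = ceil(116 / 0.05) = 2320.
Burn-in layers = 10 × (35.9 + 3.95), so 398.5 s.
Regular layers = 2310 × (4.1 + 3.95) = 18595.5 s.
Sum: 398.5 + 18595.5 = 18994 s → 5.28 hours.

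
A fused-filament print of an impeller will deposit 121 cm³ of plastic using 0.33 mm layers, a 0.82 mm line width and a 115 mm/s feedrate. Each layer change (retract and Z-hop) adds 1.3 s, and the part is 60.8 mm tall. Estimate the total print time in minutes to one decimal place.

68.8 minutes

Extrusion cross-section = 0.33 × 0.82, so 0.2706 mm².
Total extruded path = 121000/0.2706 = 447154.5 mm.
Extrusion time = 447154.5 / 115, so 3888.3 s.
Layer count = ceil(60.8 / 0.33) = 185.
Z-hop total: 185 × 1.3 → 240.5 s.
Altogether 3888.3 + 240.5 = 4128.8 s, i.e. 68.8 minutes.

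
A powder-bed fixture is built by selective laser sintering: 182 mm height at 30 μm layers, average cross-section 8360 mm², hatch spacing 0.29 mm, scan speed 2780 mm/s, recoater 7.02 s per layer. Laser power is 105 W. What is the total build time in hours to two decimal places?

29.31 hours

Layer count = ceil(182 / 0.03) = 6067.
Scan path per layer = 8360 / 0.29 = 28827.6 mm.
Laser time per layer = 28827.6 / 2780 = 10.3696 s.
Layer cycle: 10.3696 + 7.02 → 17.3896 s.
Total: 6067 × 17.3896 s = 105502.7032 s → 29.31 hours.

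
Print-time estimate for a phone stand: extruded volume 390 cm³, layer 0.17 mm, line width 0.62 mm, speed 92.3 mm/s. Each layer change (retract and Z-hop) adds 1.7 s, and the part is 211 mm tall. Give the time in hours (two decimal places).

Bead cross-section = 0.17 × 0.62, so 0.1054 mm².
Total extruded path = 390000/0.1054 = 3700189.8 mm.
Time extruding = 3700189.8 / 92.3 = 40088.7 s.
Layers = ⌈211/0.17⌉ = 1242.
Z-hop total: 1242 × 1.7 → 2111.4 s.
Altogether 40088.7 + 2111.4 = 42200.1 s, i.e. 11.72 hours.

11.72 hours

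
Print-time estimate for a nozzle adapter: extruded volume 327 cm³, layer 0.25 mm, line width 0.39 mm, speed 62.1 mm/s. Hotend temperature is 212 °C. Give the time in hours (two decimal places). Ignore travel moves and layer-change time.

15.00 hours

Bead cross-section = 0.25 × 0.39 = 0.0975 mm².
Toolpath length = 327 cm³ / 0.0975 mm² = 327000 / 0.0975 = 3353846.2 mm.
Extrusion time = 3353846.2 / 62.1, so 54007.2 s.
54007.2 s = 15.00 hours.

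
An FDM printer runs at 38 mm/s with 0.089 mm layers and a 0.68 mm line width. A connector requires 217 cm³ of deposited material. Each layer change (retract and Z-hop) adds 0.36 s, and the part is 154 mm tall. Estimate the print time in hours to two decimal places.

26.38 hours

Bead cross-section = 0.089 × 0.68 = 0.06052 mm².
Path length: 217000 mm³ / 0.06052 mm² → 3585591.5 mm.
Extrusion time = 3585591.5 / 38 = 94357.7 s.
Number of layers: 154 / 0.089 → 1731 (rounded up).
Non-print overhead: 1731 × 0.36 → 623.16 s.
Altogether 94357.7 + 623.16 = 94980.86 s, i.e. 26.38 hours.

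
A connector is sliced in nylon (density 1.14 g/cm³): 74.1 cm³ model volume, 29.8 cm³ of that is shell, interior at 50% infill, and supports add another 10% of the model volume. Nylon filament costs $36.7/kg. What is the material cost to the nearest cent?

$2.48

Interior volume = 74.1 − 29.8, so 44.3 cm³.
Infill volume = 0.50 × 44.3 = 22.15 cm³.
Support: 0.10 × 74.1 → 7.41 cm³.
Total extruded: 29.8 + 22.15 + 7.41 → 59.36 cm³.
Mass: 59.36 × 1.14 → 67.6704 g.
Cost = 67.6704 g / 1000 × $36.7/kg = $2.48.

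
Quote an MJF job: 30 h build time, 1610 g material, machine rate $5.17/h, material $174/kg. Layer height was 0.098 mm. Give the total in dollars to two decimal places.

$435.24

Machine cost = 5.17 × 30, so $155.10.
Material cost = 174 × 1610/1000 = $280.14.
Job cost: 155.10 + 280.14 = $435.24.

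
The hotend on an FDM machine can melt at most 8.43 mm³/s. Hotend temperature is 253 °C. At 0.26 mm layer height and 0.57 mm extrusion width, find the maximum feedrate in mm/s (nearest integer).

57 mm/s

A: 0.26 × 0.57 → 0.1482 mm².
v_max = Q/A = 8.43/0.1482 = 56.88 mm/s → 57 mm/s.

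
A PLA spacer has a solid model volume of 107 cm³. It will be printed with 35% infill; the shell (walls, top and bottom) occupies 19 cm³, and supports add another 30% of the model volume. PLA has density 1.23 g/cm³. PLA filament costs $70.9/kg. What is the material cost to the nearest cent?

Infill region = 107 − 19 = 88 cm³.
Infill deposited: 0.35 × 88 → 30.8 cm³.
Support = 0.30 × 107 = 32.1 cm³.
Deposited volume: 19 + 30.8 + 32.1 → 81.9 cm³.
Mass: 81.9 × 1.23 → 100.737 g.
At $70.9/kg: 100.737/1000 × 70.9 = $7.14.

$7.14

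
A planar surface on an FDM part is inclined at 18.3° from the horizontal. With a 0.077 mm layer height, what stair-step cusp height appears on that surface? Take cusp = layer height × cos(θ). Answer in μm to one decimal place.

73.1 μm

cos(18.3°) = 0.9494, so cusp = 0.077 × 0.9494 = 0.073104 mm → 73.1 μm.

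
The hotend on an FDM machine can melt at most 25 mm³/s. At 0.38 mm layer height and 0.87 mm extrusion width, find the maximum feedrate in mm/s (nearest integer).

Bead cross-section = 0.38 × 0.87, so 0.3306 mm².
Max speed = 25 / 0.3306 = 75.62 ≈ 76 mm/s.

76 mm/s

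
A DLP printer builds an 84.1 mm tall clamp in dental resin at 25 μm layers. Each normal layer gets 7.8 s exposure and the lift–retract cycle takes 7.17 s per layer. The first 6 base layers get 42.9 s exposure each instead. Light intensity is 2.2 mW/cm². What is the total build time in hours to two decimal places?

14.05 hours

Layers = ⌈84.1/0.025⌉ = 3364.
Bottom layers: 6 × (42.9 + 7.17) → 300.42 s.
Remaining layers: 3358 × (7.8 + 7.17) → 50269.26 s.
Total = 300.42 + 50269.26 = 50569.68 s = 14.05 hours.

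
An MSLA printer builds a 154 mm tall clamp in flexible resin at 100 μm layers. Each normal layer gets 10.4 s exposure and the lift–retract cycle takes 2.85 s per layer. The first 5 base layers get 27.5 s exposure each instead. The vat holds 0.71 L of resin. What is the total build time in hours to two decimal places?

Layers = ⌈154/0.1⌉ = 1540.
Base layers = 5 × (27.5 + 2.85), so 151.75 s.
Normal layers = 1535 × (10.4 + 2.85), so 20338.75 s.
Sum: 151.75 + 20338.75 = 20490.5 s → 5.69 hours.

5.69 hours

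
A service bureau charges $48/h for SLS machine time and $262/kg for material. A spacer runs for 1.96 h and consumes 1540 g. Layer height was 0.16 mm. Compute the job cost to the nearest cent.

$497.56

Time charge: 48 × 1.96 → $94.08.
Material cost = 262 × 1540/1000, so $403.48.
Total = 94.08 + 403.48 = $497.56.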